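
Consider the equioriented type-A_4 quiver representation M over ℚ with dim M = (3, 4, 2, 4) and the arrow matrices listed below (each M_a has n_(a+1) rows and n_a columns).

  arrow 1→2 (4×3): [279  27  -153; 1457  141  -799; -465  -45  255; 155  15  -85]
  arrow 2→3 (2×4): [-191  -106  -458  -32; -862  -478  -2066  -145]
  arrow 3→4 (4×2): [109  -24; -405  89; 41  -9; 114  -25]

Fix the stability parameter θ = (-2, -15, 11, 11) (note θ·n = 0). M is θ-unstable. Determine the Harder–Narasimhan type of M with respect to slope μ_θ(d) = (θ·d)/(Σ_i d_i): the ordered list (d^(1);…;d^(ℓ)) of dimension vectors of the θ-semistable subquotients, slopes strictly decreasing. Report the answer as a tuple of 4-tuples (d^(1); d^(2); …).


Barcode: M ≅ I[1,1]^2, I[1,4], I[2,2]^2, I[2,4], I[4,4]^2. HN layers by μ_θ (4 steps, strictly decreasing):
  μ^(1)=11; μ^(2)=-2; μ^(3)=-17/2; μ^(4)=-15

((0, 0, 2, 4); (2, 0, 0, 0); (1, 1, 0, 0); (0, 3, 0, 0))


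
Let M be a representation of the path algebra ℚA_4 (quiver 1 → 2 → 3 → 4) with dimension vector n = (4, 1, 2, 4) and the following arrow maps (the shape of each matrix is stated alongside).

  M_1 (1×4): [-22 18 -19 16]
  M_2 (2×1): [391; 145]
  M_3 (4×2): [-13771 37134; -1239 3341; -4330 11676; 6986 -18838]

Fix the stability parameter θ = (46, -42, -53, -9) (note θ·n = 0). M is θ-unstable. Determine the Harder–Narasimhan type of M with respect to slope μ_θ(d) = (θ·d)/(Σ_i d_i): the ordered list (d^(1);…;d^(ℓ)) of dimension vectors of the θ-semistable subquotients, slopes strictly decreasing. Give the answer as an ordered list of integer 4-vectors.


Interval decomposition of M: I[1,1]^3, I[1,4], I[3,4], I[4,4]^2.
HN type (ℓ=4): μ^(1)=46; μ^(2)=-9; μ^(3)=-49/3; μ^(4)=-53

((3, 0, 0, 0); (0, 0, 0, 4); (1, 1, 1, 0); (0, 0, 1, 0))


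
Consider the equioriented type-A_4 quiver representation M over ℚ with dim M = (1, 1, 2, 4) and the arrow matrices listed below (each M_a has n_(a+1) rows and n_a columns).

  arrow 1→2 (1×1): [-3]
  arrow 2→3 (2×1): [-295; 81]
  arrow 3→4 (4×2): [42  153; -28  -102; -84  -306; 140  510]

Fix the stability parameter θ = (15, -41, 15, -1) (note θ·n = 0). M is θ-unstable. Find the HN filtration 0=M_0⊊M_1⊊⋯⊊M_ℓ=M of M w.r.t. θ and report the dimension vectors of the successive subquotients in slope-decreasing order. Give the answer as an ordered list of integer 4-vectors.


Interval decomposition of M: I[1,4], I[3,3], I[4,4]^3.
HN type (ℓ=4): μ^(1)=15; μ^(2)=7; μ^(3)=-1; μ^(4)=-13

((0, 0, 1, 0); (0, 0, 1, 1); (0, 0, 0, 3); (1, 1, 0, 0))


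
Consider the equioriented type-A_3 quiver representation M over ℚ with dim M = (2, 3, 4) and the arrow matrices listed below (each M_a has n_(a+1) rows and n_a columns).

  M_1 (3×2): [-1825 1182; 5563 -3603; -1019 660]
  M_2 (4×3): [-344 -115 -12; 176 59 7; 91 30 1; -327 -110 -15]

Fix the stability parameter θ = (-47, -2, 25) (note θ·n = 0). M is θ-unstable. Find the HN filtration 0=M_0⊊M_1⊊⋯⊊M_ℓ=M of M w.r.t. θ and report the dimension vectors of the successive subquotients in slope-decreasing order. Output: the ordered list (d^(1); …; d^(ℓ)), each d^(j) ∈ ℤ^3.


Interval decomposition of M: I[1,3]^2, I[2,3], I[3,3].
HN type (ℓ=3): μ^(1)=25; μ^(2)=-2; μ^(3)=-47

((0, 0, 4); (0, 3, 0); (2, 0, 0))


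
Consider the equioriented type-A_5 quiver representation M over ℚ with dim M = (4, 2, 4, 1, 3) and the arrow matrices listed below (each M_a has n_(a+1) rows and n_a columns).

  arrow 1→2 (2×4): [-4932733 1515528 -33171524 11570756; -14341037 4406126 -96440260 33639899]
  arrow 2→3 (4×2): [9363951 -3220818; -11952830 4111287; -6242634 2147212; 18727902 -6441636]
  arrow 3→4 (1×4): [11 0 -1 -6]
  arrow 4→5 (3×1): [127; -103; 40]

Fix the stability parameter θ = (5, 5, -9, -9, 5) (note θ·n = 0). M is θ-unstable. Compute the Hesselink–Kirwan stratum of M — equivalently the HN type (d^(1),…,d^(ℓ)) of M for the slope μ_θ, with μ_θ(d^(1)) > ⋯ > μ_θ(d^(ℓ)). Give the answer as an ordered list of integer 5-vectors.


Via rank(M_{q-1}∘⋯∘M_p): M ≅ I[1,1]^2, I[1,3], I[1,5], I[3,3]^2, I[5,5]^2.
μ_θ-semistable layers: μ^(1)=5; μ^(2)=1/3; μ^(3)=-2; μ^(4)=-9

((2, 0, 0, 0, 3); (1, 1, 1, 0, 0); (1, 1, 1, 1, 0); (0, 0, 2, 0, 0))


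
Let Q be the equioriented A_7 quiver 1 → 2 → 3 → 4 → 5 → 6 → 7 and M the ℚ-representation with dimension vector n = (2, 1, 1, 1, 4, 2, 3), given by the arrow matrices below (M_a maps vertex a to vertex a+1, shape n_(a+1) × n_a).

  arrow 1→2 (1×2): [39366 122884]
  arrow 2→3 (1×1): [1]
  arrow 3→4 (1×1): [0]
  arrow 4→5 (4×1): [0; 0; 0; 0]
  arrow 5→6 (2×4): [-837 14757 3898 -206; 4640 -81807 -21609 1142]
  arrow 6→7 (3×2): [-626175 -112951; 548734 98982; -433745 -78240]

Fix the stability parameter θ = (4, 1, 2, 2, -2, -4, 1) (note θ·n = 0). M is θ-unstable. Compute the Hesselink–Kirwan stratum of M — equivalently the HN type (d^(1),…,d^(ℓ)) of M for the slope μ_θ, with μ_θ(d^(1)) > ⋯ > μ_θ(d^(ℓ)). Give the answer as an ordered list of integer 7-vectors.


Interval decomposition of M: I[1,1], I[1,3], I[4,4], I[5,5]^2, I[5,7]^2, I[7,7].
HN type (ℓ=6): μ^(1)=4; μ^(2)=7/3; μ^(3)=2; μ^(4)=1; μ^(5)=-2; μ^(6)=-3

((1, 0, 0, 0, 0, 0, 0); (1, 1, 1, 0, 0, 0, 0); (0, 0, 0, 1, 0, 0, 0); (0, 0, 0, 0, 0, 0, 3); (0, 0, 0, 0, 2, 0, 0); (0, 0, 0, 0, 2, 2, 0))


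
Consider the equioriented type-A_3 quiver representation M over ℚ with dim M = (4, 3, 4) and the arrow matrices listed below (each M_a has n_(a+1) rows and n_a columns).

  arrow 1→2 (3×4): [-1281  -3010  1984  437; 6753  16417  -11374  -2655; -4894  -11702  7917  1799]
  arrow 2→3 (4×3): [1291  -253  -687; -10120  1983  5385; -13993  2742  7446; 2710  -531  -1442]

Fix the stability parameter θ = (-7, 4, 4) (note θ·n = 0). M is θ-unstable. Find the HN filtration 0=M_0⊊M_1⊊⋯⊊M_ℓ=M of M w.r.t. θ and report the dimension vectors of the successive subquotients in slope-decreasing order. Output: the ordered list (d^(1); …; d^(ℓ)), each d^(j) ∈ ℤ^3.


Via rank(M_{q-1}∘⋯∘M_p): M ≅ I[1,1], I[1,3]^3, I[3,3].
μ_θ-semistable layers: μ^(1)=4; μ^(2)=-7

((0, 3, 4); (4, 0, 0))


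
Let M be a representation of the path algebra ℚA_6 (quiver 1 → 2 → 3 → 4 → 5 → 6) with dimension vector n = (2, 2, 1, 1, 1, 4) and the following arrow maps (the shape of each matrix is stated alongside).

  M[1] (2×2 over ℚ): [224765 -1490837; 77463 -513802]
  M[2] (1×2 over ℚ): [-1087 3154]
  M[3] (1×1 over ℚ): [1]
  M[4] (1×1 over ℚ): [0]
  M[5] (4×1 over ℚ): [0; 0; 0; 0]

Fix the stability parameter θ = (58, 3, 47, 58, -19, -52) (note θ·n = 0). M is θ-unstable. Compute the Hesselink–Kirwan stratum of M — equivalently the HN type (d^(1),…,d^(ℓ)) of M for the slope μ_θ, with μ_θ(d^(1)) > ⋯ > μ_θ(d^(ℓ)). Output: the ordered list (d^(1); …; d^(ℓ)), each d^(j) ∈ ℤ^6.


Interval decomposition of M: I[1,2], I[1,4], I[5,5], I[6,6]^4.
HN type (ℓ=5): μ^(1)=58; μ^(2)=47; μ^(3)=61/2; μ^(4)=-19; μ^(5)=-52

((0, 0, 0, 1, 0, 0); (0, 0, 1, 0, 0, 0); (2, 2, 0, 0, 0, 0); (0, 0, 0, 0, 1, 0); (0, 0, 0, 0, 0, 4))


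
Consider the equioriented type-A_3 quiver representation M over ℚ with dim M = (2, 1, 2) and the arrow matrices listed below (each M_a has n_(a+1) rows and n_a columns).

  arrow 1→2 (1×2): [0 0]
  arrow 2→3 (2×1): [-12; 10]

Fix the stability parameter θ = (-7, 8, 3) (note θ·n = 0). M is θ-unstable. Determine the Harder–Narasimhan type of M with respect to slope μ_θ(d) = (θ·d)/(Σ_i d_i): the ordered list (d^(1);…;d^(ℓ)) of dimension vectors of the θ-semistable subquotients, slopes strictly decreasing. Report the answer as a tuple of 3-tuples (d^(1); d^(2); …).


Via rank(M_{q-1}∘⋯∘M_p): M ≅ I[1,1]^2, I[2,3], I[3,3].
μ_θ-semistable layers: μ^(1)=11/2; μ^(2)=3; μ^(3)=-7

((0, 1, 1); (0, 0, 1); (2, 0, 0))


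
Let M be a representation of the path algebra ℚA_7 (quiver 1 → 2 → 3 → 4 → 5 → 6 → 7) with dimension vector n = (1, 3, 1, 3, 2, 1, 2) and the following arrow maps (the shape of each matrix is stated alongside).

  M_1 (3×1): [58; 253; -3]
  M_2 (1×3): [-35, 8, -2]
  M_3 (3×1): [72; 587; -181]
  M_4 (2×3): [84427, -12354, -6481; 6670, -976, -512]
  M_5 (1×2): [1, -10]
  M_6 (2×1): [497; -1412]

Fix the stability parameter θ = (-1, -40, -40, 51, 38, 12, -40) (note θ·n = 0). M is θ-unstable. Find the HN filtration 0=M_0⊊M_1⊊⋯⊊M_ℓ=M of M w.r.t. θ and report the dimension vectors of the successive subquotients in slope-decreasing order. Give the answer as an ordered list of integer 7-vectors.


Barcode: M ≅ I[1,2], I[2,2], I[2,7], I[4,4], I[4,5], I[7,7]. HN layers by μ_θ (5 steps, strictly decreasing):
  μ^(1)=51; μ^(2)=89/2; μ^(3)=61/4; μ^(4)=-41/2; μ^(5)=-40

((0, 0, 0, 1, 0, 0, 0); (0, 0, 0, 1, 1, 0, 0); (0, 0, 0, 1, 1, 1, 1); (1, 1, 0, 0, 0, 0, 0); (0, 2, 1, 0, 0, 0, 1))


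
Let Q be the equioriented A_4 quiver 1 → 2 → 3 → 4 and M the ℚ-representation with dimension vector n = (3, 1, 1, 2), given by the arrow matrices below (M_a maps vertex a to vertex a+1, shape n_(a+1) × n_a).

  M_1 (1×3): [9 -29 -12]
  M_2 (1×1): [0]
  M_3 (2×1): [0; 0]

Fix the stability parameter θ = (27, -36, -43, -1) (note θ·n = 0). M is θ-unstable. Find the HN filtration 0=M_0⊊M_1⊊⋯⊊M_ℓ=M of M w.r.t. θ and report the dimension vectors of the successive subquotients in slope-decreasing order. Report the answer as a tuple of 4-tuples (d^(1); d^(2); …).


Via rank(M_{q-1}∘⋯∘M_p): M ≅ I[1,1]^2, I[1,2], I[3,3], I[4,4]^2.
μ_θ-semistable layers: μ^(1)=27; μ^(2)=-1; μ^(3)=-9/2; μ^(4)=-43

((2, 0, 0, 0); (0, 0, 0, 2); (1, 1, 0, 0); (0, 0, 1, 0))


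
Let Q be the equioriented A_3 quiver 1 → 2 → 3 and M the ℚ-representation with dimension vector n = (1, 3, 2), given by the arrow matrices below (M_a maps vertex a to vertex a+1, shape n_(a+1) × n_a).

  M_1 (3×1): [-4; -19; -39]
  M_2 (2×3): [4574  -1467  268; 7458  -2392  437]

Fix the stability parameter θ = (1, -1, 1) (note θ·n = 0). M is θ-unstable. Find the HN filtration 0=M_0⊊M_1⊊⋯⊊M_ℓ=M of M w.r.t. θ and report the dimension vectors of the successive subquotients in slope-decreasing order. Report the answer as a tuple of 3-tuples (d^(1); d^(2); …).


Via rank(M_{q-1}∘⋯∘M_p): M ≅ I[1,3], I[2,2], I[2,3].
μ_θ-semistable layers: μ^(1)=1; μ^(2)=0; μ^(3)=-1

((0, 0, 2); (1, 1, 0); (0, 2, 0))


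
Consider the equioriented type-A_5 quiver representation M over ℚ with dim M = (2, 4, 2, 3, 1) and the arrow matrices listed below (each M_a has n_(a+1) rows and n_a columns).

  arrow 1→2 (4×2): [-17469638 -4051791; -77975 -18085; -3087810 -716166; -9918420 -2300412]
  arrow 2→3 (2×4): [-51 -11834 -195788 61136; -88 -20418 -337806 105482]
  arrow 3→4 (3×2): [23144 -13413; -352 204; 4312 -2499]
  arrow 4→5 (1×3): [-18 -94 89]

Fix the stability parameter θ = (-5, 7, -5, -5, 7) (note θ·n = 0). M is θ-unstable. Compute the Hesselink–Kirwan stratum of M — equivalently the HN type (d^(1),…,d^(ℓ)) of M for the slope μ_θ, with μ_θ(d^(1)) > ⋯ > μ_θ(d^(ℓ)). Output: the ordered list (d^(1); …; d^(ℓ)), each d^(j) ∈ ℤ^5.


Interval decomposition of M: I[1,3], I[1,5], I[2,2]^2, I[4,4]^2.
HN type (ℓ=4): μ^(1)=7; μ^(2)=1; μ^(3)=-1; μ^(4)=-5

((0, 2, 0, 0, 1); (0, 1, 1, 0, 0); (0, 1, 1, 1, 0); (2, 0, 0, 2, 0))


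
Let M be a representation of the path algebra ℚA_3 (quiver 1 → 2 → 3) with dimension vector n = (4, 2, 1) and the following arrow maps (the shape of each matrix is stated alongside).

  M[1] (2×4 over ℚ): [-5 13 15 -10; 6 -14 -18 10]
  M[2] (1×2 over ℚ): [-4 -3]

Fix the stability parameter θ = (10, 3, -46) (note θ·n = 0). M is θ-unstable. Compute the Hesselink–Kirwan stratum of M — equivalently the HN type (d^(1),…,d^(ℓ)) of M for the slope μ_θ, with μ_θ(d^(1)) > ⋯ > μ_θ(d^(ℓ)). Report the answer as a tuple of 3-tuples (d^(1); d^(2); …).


Via rank(M_{q-1}∘⋯∘M_p): M ≅ I[1,1]^2, I[1,2], I[1,3].
μ_θ-semistable layers: μ^(1)=10; μ^(2)=13/2; μ^(3)=-11

((2, 0, 0); (1, 1, 0); (1, 1, 1))


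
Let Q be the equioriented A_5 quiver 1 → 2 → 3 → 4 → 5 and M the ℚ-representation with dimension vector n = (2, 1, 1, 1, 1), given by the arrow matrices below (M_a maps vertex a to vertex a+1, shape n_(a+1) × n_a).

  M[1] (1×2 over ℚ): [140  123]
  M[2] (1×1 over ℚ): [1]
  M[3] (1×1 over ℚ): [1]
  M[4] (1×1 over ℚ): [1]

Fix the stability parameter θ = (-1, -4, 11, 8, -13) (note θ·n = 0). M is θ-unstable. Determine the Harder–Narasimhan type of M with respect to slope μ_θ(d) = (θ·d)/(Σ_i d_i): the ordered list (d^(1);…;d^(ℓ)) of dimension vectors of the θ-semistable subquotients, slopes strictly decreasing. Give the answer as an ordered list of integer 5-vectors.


Barcode: M ≅ I[1,1], I[1,5]. HN layers by μ_θ (3 steps, strictly decreasing):
  μ^(1)=2; μ^(2)=-1; μ^(3)=-5/2

((0, 0, 1, 1, 1); (1, 0, 0, 0, 0); (1, 1, 0, 0, 0))


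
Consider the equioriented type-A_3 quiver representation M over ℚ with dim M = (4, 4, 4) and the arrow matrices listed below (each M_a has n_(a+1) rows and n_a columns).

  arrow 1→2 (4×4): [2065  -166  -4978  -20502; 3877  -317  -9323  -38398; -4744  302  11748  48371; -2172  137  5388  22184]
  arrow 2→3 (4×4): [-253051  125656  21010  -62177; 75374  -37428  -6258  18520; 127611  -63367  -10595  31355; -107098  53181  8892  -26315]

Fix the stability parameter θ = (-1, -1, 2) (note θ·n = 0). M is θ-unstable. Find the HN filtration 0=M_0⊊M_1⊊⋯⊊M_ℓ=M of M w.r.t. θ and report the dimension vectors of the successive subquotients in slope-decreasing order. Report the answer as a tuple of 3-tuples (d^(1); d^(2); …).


Interval decomposition of M: I[1,2], I[1,3]^3, I[3,3].
HN type (ℓ=2): μ^(1)=2; μ^(2)=-1

((0, 0, 4); (4, 4, 0))


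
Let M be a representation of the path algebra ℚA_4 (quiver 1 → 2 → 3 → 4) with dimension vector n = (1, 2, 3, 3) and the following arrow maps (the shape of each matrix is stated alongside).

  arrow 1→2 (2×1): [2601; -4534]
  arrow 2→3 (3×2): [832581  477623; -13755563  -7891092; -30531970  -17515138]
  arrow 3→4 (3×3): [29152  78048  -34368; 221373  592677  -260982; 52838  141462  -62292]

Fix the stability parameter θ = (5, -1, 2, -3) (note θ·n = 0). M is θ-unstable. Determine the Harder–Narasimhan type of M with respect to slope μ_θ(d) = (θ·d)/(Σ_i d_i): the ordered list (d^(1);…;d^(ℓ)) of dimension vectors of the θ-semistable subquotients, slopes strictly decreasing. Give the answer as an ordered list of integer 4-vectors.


Via rank(M_{q-1}∘⋯∘M_p): M ≅ I[1,4], I[2,3], I[3,3], I[4,4]^2.
μ_θ-semistable layers: μ^(1)=2; μ^(2)=3/4; μ^(3)=-1; μ^(4)=-3

((0, 0, 2, 0); (1, 1, 1, 1); (0, 1, 0, 0); (0, 0, 0, 2))


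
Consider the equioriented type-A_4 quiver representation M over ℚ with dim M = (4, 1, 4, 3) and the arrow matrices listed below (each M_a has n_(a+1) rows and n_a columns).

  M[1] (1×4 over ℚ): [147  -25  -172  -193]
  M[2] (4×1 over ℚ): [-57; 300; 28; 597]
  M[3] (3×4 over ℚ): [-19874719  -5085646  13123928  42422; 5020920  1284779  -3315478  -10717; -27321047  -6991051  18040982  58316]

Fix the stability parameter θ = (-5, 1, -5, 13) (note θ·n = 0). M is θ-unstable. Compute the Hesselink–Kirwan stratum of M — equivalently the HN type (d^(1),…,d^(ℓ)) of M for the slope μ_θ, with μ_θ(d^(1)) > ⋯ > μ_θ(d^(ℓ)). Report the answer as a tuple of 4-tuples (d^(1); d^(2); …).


Interval decomposition of M: I[1,1]^3, I[1,4], I[3,3], I[3,4]^2.
HN type (ℓ=3): μ^(1)=13; μ^(2)=-2; μ^(3)=-5

((0, 0, 0, 3); (0, 1, 1, 0); (4, 0, 3, 0))


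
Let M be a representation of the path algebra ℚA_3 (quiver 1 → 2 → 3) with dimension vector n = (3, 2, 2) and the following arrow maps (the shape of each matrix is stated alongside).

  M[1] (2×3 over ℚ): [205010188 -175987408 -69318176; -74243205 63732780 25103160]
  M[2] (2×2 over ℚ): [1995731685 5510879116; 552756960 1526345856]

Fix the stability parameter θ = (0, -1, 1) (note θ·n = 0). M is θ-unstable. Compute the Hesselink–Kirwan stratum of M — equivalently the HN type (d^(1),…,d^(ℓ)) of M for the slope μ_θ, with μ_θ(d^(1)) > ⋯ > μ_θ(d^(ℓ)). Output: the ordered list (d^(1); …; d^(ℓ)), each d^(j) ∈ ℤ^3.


Interval decomposition of M: I[1,1]^2, I[1,2], I[2,3], I[3,3].
HN type (ℓ=4): μ^(1)=1; μ^(2)=0; μ^(3)=-1/2; μ^(4)=-1

((0, 0, 2); (2, 0, 0); (1, 1, 0); (0, 1, 0))


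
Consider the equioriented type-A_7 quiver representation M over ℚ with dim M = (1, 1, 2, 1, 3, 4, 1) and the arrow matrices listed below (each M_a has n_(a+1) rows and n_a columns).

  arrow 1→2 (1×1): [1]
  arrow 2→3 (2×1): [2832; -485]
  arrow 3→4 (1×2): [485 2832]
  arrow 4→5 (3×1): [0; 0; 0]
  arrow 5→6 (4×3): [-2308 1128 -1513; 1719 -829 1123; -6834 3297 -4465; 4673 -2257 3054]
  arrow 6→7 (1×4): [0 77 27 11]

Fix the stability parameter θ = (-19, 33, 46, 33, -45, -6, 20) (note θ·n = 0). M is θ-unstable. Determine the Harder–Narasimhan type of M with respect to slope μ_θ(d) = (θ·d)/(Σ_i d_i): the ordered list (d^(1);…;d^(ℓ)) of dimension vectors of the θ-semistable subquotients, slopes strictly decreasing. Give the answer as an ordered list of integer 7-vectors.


Via rank(M_{q-1}∘⋯∘M_p): M ≅ I[1,3], I[3,4], I[5,6]^2, I[5,7], I[6,6].
μ_θ-semistable layers: μ^(1)=46; μ^(2)=79/2; μ^(3)=33; μ^(4)=20; μ^(5)=-6; μ^(6)=-19; μ^(7)=-45

((0, 0, 1, 0, 0, 0, 0); (0, 0, 1, 1, 0, 0, 0); (0, 1, 0, 0, 0, 0, 0); (0, 0, 0, 0, 0, 0, 1); (0, 0, 0, 0, 0, 4, 0); (1, 0, 0, 0, 0, 0, 0); (0, 0, 0, 0, 3, 0, 0))


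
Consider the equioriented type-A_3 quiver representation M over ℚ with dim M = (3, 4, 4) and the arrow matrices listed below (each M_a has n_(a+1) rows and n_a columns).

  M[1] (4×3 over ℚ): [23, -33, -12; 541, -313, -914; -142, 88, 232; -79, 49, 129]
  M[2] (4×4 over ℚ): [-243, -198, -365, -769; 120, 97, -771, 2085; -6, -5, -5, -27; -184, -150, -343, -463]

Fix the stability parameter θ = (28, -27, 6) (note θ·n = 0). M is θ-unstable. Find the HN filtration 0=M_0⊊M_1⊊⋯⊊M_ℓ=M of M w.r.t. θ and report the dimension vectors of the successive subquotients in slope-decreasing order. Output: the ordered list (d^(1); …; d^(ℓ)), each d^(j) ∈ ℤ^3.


Via rank(M_{q-1}∘⋯∘M_p): M ≅ I[1,3]^3, I[2,3].
μ_θ-semistable layers: μ^(1)=6; μ^(2)=1/2; μ^(3)=-27

((0, 0, 4); (3, 3, 0); (0, 1, 0))


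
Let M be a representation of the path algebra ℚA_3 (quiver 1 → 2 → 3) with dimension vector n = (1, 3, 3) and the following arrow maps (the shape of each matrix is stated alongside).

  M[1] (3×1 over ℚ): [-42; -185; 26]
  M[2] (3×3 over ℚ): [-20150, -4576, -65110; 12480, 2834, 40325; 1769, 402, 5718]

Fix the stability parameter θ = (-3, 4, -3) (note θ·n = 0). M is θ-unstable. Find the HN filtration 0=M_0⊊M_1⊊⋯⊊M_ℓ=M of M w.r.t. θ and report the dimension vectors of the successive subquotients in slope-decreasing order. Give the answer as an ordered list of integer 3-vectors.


Barcode: M ≅ I[1,2], I[2,3]^2, I[3,3]. HN layers by μ_θ (3 steps, strictly decreasing):
  μ^(1)=4; μ^(2)=1/2; μ^(3)=-3

((0, 1, 0); (0, 2, 2); (1, 0, 1))


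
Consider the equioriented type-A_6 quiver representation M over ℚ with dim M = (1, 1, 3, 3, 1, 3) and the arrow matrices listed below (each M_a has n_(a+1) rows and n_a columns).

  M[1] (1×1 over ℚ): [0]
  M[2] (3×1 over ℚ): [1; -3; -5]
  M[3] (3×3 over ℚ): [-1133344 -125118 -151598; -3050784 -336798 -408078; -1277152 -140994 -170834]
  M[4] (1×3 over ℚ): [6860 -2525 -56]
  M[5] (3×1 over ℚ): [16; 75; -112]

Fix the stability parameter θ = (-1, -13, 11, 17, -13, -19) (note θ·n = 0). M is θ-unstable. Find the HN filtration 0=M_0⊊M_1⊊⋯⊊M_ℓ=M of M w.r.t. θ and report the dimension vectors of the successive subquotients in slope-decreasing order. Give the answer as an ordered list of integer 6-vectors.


Via rank(M_{q-1}∘⋯∘M_p): M ≅ I[1,1], I[2,3], I[3,3], I[3,6], I[4,4]^2, I[6,6]^2.
μ_θ-semistable layers: μ^(1)=17; μ^(2)=11; μ^(3)=-1; μ^(4)=-13; μ^(5)=-19

((0, 0, 0, 2, 0, 0); (0, 0, 2, 0, 0, 0); (1, 0, 1, 1, 1, 1); (0, 1, 0, 0, 0, 0); (0, 0, 0, 0, 0, 2))


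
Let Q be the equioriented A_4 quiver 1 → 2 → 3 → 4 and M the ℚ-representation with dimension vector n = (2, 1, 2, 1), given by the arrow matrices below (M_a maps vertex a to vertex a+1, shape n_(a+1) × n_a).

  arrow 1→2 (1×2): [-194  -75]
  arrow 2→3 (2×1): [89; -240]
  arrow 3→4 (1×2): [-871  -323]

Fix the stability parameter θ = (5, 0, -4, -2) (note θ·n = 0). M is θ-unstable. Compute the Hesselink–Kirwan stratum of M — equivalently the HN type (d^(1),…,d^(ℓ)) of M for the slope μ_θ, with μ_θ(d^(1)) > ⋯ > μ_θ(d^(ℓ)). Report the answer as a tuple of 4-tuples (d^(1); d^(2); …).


Via rank(M_{q-1}∘⋯∘M_p): M ≅ I[1,1], I[1,4], I[3,3].
μ_θ-semistable layers: μ^(1)=5; μ^(2)=-1/4; μ^(3)=-4

((1, 0, 0, 0); (1, 1, 1, 1); (0, 0, 1, 0))


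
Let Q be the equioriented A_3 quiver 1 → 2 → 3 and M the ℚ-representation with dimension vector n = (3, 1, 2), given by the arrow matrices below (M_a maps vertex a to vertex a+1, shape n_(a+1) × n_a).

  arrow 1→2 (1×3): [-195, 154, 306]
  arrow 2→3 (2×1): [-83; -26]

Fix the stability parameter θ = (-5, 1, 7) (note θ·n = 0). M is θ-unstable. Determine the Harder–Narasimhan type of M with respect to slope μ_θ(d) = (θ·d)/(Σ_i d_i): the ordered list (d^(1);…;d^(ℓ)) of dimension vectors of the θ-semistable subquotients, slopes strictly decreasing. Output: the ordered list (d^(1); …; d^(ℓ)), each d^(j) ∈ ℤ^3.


Interval decomposition of M: I[1,1]^2, I[1,3], I[3,3].
HN type (ℓ=3): μ^(1)=7; μ^(2)=1; μ^(3)=-5

((0, 0, 2); (0, 1, 0); (3, 0, 0))


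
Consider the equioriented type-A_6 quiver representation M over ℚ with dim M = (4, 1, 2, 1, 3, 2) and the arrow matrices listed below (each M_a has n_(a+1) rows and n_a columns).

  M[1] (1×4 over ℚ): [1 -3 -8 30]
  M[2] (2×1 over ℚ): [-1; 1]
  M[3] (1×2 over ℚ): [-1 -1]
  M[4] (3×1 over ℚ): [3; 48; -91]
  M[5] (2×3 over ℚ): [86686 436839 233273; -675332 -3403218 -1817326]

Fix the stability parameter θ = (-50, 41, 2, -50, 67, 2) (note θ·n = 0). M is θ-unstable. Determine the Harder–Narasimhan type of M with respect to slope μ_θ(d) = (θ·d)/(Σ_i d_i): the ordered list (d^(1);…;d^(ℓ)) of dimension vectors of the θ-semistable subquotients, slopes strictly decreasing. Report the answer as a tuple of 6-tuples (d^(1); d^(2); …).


Interval decomposition of M: I[1,1]^3, I[1,3], I[3,6], I[5,5]^2, I[6,6].
HN type (ℓ=6): μ^(1)=67; μ^(2)=69/2; μ^(3)=43/2; μ^(4)=2; μ^(5)=-24; μ^(6)=-50

((0, 0, 0, 0, 2, 0); (0, 0, 0, 0, 1, 1); (0, 1, 1, 0, 0, 0); (0, 0, 0, 0, 0, 1); (0, 0, 1, 1, 0, 0); (4, 0, 0, 0, 0, 0))


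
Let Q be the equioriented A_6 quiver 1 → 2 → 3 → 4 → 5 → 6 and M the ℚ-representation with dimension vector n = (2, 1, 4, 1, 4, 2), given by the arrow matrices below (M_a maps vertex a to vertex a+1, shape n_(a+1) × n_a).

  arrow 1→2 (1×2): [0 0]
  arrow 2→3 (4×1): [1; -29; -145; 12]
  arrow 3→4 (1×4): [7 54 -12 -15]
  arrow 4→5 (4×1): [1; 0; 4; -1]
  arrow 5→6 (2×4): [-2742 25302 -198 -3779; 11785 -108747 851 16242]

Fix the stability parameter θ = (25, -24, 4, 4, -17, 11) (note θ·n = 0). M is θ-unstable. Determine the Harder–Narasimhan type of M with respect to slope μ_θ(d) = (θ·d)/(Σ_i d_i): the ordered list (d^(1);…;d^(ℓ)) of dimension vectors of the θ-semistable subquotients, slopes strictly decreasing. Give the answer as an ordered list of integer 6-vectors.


Interval decomposition of M: I[1,1]^2, I[2,6], I[3,3]^3, I[5,5]^2, I[5,6].
HN type (ℓ=6): μ^(1)=25; μ^(2)=11; μ^(3)=4; μ^(4)=-3; μ^(5)=-17; μ^(6)=-24

((2, 0, 0, 0, 0, 0); (0, 0, 0, 0, 0, 2); (0, 0, 3, 0, 0, 0); (0, 0, 1, 1, 1, 0); (0, 0, 0, 0, 3, 0); (0, 1, 0, 0, 0, 0))


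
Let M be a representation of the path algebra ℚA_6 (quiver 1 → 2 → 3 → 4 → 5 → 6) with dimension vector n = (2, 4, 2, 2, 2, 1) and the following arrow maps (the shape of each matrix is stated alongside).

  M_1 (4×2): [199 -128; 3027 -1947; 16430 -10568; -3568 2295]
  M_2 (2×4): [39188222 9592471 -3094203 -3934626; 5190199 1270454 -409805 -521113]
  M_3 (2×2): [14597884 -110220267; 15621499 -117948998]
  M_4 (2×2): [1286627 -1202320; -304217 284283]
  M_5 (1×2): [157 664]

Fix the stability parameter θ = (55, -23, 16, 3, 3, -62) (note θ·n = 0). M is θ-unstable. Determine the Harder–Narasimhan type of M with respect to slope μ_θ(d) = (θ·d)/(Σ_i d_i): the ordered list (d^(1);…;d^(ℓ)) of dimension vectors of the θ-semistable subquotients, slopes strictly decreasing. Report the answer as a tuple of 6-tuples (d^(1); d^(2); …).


Barcode: M ≅ I[1,5], I[1,6], I[2,2]^2. HN layers by μ_θ (3 steps, strictly decreasing):
  μ^(1)=54/5; μ^(2)=-4/3; μ^(3)=-23

((1, 1, 1, 1, 1, 0); (1, 1, 1, 1, 1, 1); (0, 2, 0, 0, 0, 0))


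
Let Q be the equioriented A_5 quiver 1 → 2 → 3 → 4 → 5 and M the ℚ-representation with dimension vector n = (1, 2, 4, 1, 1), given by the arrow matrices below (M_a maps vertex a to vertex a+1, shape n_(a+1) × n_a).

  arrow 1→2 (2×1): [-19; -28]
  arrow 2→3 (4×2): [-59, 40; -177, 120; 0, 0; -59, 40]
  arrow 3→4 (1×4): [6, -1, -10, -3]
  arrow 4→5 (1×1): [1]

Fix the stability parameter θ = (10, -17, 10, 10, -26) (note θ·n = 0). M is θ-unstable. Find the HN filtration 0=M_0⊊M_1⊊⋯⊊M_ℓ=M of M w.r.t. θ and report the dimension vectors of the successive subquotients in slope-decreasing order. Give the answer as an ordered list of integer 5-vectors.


Barcode: M ≅ I[1,3], I[2,2], I[3,3]^2, I[3,5]. HN layers by μ_θ (4 steps, strictly decreasing):
  μ^(1)=10; μ^(2)=-2; μ^(3)=-7/2; μ^(4)=-17

((0, 0, 3, 0, 0); (0, 0, 1, 1, 1); (1, 1, 0, 0, 0); (0, 1, 0, 0, 0))


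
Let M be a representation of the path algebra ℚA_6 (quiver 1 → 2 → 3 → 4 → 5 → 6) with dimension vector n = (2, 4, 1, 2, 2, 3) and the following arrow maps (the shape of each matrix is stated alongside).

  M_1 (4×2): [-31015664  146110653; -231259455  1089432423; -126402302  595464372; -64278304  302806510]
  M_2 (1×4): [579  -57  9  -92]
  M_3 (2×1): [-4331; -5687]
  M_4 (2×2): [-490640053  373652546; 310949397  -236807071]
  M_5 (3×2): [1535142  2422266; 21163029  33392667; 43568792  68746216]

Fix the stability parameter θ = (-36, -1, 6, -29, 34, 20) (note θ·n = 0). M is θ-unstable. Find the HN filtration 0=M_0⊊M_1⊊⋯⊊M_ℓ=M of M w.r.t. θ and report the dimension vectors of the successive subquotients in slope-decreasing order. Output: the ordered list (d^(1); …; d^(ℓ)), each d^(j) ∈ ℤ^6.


Interval decomposition of M: I[1,2], I[1,6], I[2,2]^2, I[4,5], I[6,6]^2.
HN type (ℓ=7): μ^(1)=34; μ^(2)=27; μ^(3)=20; μ^(4)=-1; μ^(5)=-8; μ^(6)=-29; μ^(7)=-36

((0, 0, 0, 0, 1, 0); (0, 0, 0, 0, 1, 1); (0, 0, 0, 0, 0, 2); (0, 3, 0, 0, 0, 0); (0, 1, 1, 1, 0, 0); (0, 0, 0, 1, 0, 0); (2, 0, 0, 0, 0, 0))


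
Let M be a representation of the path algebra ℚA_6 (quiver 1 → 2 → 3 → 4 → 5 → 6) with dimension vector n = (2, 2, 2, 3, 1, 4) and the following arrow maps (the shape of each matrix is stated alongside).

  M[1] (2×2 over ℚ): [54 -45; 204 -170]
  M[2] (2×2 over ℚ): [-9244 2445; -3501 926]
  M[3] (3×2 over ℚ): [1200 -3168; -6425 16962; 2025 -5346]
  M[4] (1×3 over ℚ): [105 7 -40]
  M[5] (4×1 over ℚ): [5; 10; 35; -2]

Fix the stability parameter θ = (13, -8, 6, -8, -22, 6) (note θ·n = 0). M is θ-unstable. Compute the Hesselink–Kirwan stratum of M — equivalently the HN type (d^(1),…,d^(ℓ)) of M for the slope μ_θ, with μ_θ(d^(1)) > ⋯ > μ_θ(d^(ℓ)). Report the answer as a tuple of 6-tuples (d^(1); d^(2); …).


Interval decomposition of M: I[1,1], I[1,3], I[2,6], I[4,4]^2, I[6,6]^3.
HN type (ℓ=4): μ^(1)=13; μ^(2)=6; μ^(3)=5/2; μ^(4)=-8

((1, 0, 0, 0, 0, 0); (0, 0, 1, 0, 0, 4); (1, 1, 0, 0, 0, 0); (0, 1, 1, 3, 1, 0))


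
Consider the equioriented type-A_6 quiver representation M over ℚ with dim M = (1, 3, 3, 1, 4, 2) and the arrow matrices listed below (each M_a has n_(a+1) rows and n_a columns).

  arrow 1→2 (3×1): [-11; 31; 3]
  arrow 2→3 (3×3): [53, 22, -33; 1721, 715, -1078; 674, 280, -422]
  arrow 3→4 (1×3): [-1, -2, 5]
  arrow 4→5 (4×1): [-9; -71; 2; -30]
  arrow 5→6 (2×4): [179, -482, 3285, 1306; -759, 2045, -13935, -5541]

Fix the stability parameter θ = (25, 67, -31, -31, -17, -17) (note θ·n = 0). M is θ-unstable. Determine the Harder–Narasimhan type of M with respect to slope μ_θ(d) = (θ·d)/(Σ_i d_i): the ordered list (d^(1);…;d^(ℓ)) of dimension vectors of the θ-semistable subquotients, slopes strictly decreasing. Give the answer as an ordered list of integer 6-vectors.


Via rank(M_{q-1}∘⋯∘M_p): M ≅ I[1,2], I[2,3], I[2,6], I[3,3], I[5,5]^2, I[5,6].
μ_θ-semistable layers: μ^(1)=67; μ^(2)=25; μ^(3)=18; μ^(4)=-29/5; μ^(5)=-17; μ^(6)=-31

((0, 1, 0, 0, 0, 0); (1, 0, 0, 0, 0, 0); (0, 1, 1, 0, 0, 0); (0, 1, 1, 1, 1, 1); (0, 0, 0, 0, 3, 1); (0, 0, 1, 0, 0, 0))


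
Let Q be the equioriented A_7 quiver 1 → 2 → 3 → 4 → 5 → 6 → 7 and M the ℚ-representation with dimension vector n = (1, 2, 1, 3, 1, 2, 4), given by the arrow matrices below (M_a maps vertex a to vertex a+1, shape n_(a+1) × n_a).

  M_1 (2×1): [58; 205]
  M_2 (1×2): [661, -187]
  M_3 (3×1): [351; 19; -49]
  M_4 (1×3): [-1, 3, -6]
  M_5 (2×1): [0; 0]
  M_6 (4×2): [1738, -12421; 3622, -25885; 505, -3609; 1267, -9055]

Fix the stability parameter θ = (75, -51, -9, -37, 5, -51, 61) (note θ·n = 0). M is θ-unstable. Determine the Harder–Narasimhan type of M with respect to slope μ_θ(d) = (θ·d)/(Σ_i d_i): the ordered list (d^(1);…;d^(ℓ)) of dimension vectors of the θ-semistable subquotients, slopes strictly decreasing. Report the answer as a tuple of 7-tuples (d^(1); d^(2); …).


Barcode: M ≅ I[1,4], I[2,2], I[4,4], I[4,5], I[6,7]^2, I[7,7]^2. HN layers by μ_θ (5 steps, strictly decreasing):
  μ^(1)=61; μ^(2)=5; μ^(3)=-11/2; μ^(4)=-37; μ^(5)=-51

((0, 0, 0, 0, 0, 0, 4); (0, 0, 0, 0, 1, 0, 0); (1, 1, 1, 1, 0, 0, 0); (0, 0, 0, 2, 0, 0, 0); (0, 1, 0, 0, 0, 2, 0))


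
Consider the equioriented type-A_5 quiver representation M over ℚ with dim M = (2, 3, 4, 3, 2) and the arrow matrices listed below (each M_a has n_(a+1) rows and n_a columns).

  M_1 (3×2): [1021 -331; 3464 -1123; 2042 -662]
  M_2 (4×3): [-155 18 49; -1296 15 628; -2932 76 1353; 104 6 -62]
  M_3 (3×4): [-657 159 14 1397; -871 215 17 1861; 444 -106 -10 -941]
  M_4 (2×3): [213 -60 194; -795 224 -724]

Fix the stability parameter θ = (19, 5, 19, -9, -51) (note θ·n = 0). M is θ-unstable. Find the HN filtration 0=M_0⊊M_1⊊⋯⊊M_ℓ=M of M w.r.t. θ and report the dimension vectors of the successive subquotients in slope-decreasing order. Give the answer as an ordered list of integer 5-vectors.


Via rank(M_{q-1}∘⋯∘M_p): M ≅ I[1,3], I[1,5], I[2,5], I[3,4].
μ_θ-semistable layers: μ^(1)=19; μ^(2)=12; μ^(3)=5; μ^(4)=-17/5; μ^(5)=-9

((0, 0, 1, 0, 0); (1, 1, 0, 0, 0); (0, 0, 1, 1, 0); (1, 1, 1, 1, 1); (0, 1, 1, 1, 1))


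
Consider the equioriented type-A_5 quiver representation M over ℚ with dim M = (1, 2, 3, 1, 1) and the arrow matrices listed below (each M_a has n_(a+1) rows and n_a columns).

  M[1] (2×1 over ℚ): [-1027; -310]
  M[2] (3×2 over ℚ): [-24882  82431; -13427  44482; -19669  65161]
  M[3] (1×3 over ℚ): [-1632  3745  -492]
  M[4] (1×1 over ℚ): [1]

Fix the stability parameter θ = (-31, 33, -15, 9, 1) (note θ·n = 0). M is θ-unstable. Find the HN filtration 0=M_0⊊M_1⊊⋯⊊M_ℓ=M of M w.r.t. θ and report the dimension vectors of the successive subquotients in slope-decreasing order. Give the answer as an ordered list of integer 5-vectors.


Interval decomposition of M: I[1,5], I[2,3], I[3,3].
HN type (ℓ=4): μ^(1)=9; μ^(2)=7; μ^(3)=-15; μ^(4)=-31

((0, 1, 1, 0, 0); (0, 1, 1, 1, 1); (0, 0, 1, 0, 0); (1, 0, 0, 0, 0))


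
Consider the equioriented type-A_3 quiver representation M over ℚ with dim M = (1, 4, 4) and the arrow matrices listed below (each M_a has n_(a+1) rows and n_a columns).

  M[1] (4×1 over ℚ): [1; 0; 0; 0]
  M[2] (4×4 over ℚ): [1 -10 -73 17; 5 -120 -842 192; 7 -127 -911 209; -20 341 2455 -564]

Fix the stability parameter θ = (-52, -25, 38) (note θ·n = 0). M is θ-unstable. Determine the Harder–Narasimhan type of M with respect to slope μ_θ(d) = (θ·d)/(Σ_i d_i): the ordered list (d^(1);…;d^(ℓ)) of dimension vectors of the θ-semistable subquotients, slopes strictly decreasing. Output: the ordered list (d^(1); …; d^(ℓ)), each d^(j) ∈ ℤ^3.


Via rank(M_{q-1}∘⋯∘M_p): M ≅ I[1,3], I[2,3]^3.
μ_θ-semistable layers: μ^(1)=38; μ^(2)=-25; μ^(3)=-52

((0, 0, 4); (0, 4, 0); (1, 0, 0))


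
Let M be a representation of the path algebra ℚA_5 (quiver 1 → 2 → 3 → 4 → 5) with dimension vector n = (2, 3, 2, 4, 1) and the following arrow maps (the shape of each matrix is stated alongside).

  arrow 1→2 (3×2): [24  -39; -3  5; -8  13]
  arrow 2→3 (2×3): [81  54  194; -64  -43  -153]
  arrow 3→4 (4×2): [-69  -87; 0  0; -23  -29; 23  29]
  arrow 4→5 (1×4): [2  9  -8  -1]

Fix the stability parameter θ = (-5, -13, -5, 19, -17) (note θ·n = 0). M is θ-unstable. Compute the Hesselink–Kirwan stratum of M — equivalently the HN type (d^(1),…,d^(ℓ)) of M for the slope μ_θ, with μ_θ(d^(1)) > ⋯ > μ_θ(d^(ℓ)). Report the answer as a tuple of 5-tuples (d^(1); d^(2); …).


Interval decomposition of M: I[1,3], I[1,5], I[2,2], I[4,4]^3.
HN type (ℓ=5): μ^(1)=19; μ^(2)=1; μ^(3)=-5; μ^(4)=-9; μ^(5)=-13

((0, 0, 0, 3, 0); (0, 0, 0, 1, 1); (0, 0, 2, 0, 0); (2, 2, 0, 0, 0); (0, 1, 0, 0, 0))


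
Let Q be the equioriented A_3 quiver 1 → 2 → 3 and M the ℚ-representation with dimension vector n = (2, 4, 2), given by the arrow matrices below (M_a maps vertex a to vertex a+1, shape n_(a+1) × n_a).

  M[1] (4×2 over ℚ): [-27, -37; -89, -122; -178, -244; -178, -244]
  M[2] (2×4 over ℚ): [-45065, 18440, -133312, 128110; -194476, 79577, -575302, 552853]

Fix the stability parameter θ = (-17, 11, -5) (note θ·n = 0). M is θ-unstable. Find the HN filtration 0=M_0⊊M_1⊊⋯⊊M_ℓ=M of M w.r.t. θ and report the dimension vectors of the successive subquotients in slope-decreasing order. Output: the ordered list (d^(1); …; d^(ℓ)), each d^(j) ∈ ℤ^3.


Via rank(M_{q-1}∘⋯∘M_p): M ≅ I[1,3]^2, I[2,2]^2.
μ_θ-semistable layers: μ^(1)=11; μ^(2)=3; μ^(3)=-17

((0, 2, 0); (0, 2, 2); (2, 0, 0))


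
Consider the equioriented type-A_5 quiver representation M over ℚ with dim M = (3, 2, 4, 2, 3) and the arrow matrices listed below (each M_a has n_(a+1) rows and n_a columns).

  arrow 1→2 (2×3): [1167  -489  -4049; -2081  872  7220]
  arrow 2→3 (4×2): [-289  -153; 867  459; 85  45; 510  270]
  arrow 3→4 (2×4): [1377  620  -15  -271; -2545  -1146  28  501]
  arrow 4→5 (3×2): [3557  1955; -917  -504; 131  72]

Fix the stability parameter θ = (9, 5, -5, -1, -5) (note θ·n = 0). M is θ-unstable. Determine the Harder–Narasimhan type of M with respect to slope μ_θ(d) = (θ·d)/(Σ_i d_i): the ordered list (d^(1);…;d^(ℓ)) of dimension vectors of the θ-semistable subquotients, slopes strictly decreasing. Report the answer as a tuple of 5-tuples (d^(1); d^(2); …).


Barcode: M ≅ I[1,1], I[1,2], I[1,5], I[3,3]^2, I[3,5], I[5,5]. HN layers by μ_θ (5 steps, strictly decreasing):
  μ^(1)=9; μ^(2)=7; μ^(3)=3/5; μ^(4)=-3; μ^(5)=-5

((1, 0, 0, 0, 0); (1, 1, 0, 0, 0); (1, 1, 1, 1, 1); (0, 0, 0, 1, 1); (0, 0, 3, 0, 1))


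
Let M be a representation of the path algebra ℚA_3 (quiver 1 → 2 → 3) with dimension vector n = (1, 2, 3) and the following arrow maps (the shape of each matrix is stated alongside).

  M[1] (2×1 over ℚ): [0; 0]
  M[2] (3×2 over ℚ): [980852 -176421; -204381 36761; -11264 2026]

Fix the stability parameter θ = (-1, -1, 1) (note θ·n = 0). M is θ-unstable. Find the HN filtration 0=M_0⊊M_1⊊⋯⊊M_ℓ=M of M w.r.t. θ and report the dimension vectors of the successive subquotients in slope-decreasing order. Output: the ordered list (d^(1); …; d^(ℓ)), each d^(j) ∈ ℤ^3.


Interval decomposition of M: I[1,1], I[2,3]^2, I[3,3].
HN type (ℓ=2): μ^(1)=1; μ^(2)=-1

((0, 0, 3); (1, 2, 0))


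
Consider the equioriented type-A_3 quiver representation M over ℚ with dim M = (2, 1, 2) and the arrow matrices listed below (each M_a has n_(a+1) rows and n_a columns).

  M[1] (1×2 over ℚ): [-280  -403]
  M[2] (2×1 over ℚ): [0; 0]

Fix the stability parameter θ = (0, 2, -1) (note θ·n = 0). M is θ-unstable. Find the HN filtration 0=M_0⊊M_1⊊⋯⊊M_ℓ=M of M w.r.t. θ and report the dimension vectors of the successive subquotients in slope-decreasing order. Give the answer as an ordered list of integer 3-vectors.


Interval decomposition of M: I[1,1], I[1,2], I[3,3]^2.
HN type (ℓ=3): μ^(1)=2; μ^(2)=0; μ^(3)=-1

((0, 1, 0); (2, 0, 0); (0, 0, 2))


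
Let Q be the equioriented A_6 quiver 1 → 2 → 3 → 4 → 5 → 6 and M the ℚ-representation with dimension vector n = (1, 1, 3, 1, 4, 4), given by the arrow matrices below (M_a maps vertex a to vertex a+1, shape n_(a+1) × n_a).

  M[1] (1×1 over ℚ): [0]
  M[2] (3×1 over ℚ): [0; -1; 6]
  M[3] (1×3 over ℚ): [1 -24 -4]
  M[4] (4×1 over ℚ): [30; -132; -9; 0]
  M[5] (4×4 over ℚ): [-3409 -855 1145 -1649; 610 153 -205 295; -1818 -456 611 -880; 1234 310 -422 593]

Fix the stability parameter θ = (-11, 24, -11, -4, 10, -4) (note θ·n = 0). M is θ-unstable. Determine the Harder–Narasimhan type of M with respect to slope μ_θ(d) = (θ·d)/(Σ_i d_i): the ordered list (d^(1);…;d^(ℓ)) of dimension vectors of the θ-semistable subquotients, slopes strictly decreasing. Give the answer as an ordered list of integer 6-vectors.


Via rank(M_{q-1}∘⋯∘M_p): M ≅ I[1,1], I[2,3], I[3,3], I[3,6], I[5,6]^3.
μ_θ-semistable layers: μ^(1)=13/2; μ^(2)=3; μ^(3)=-4; μ^(4)=-11

((0, 1, 1, 0, 0, 0); (0, 0, 0, 0, 4, 4); (0, 0, 0, 1, 0, 0); (1, 0, 2, 0, 0, 0))


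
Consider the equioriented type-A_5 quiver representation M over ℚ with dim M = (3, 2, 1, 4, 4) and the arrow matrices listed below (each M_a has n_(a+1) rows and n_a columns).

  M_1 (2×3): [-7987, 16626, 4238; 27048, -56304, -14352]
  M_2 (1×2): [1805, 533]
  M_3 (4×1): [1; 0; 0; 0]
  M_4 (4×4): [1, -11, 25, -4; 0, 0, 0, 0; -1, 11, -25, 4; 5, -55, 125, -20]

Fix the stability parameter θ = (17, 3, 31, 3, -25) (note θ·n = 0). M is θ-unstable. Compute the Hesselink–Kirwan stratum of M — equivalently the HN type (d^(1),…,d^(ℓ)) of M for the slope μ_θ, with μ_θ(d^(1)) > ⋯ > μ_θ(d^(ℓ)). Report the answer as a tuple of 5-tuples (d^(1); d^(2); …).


Via rank(M_{q-1}∘⋯∘M_p): M ≅ I[1,1]^2, I[1,5], I[2,2], I[4,4]^3, I[5,5]^3.
μ_θ-semistable layers: μ^(1)=17; μ^(2)=29/5; μ^(3)=3; μ^(4)=-25

((2, 0, 0, 0, 0); (1, 1, 1, 1, 1); (0, 1, 0, 3, 0); (0, 0, 0, 0, 3))


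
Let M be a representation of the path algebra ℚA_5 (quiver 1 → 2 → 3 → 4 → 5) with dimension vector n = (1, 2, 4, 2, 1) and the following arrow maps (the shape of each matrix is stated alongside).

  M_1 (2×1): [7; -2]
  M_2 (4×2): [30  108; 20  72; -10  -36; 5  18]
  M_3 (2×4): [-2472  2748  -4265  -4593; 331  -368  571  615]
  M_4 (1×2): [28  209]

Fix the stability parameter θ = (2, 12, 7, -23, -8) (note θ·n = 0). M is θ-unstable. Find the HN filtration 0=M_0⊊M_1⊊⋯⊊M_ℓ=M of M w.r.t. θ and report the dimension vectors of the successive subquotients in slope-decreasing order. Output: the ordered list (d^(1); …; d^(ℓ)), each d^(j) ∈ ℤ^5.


Via rank(M_{q-1}∘⋯∘M_p): M ≅ I[1,5], I[2,2], I[3,3]^2, I[3,4].
μ_θ-semistable layers: μ^(1)=12; μ^(2)=7; μ^(3)=-2; μ^(4)=-8

((0, 1, 0, 0, 0); (0, 0, 2, 0, 0); (1, 1, 1, 1, 1); (0, 0, 1, 1, 0))
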